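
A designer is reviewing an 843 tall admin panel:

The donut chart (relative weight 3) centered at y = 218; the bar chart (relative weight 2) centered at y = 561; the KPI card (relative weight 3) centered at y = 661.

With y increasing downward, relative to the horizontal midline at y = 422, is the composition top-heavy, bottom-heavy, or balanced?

bottom-heavy

Weights sum to 3 + 2 + 3 = 8.
y: (3·218 + 2·561 + 3·661) / 8 = 3759 / 8 ≈ 469.88
469.9 vs midline 422 → bottom-heavy.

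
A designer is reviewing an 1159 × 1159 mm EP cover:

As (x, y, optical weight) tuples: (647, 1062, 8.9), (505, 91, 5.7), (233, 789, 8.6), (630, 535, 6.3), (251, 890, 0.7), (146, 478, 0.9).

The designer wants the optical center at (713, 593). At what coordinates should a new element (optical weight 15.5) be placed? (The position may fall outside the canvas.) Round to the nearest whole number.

With the new element, Σw becomes 8.9 + 5.7 + 8.6 + 6.3 + 0.7 + 0.9 + 15.5 = 46.6.
x: need Σw·x = 46.6·713 = 33225.8. Existing = 8.9·647 + 5.7·505 + 8.6·233 + 6.3·630 + 0.7·251 + 0.9·146 = 14916.7. Remainder 18309.1 / 15.5 ≈ 1181.23.
y: need Σw·y = 46.6·593 = 27633.8. Existing = 8.9·1062 + 5.7·91 + 8.6·789 + 6.3·535 + 0.7·890 + 0.9·478 = 21179.6. Remainder 6454.2 / 15.5 ≈ 416.40.

(1181, 416)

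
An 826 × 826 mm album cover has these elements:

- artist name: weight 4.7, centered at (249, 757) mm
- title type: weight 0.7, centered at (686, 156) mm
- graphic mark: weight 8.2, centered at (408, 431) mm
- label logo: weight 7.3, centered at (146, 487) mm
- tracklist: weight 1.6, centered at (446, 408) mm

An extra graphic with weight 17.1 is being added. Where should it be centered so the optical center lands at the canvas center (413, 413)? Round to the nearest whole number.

After adding the extra graphic, total weight = 4.7 + 0.7 + 8.2 + 7.3 + 1.6 + 17.1 = 39.6.
Along x: (6775.5 + 17.1·x) / 39.6 = 413 (existing moment 4.7·249 + 0.7·686 + 8.2·408 + 7.3·146 + 1.6·446 = 6775.5) ⇒ x = (16354.8 − 6775.5) / 17.1 ≈ 560.19.
Along y: (11409.2 + 17.1·y) / 39.6 = 413 (existing moment 4.7·757 + 0.7·156 + 8.2·431 + 7.3·487 + 1.6·408 = 11409.2) ⇒ y = (16354.8 − 11409.2) / 17.1 ≈ 289.22.

(560, 289)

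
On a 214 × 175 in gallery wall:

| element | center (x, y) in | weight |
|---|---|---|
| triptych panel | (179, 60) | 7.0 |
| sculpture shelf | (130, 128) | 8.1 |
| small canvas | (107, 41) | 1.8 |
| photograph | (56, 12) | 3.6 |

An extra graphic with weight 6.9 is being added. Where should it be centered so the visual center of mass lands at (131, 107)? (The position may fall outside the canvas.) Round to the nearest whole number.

(129, 197)

New total weight: (7.0 + 8.1 + 1.8 + 3.6) + 6.9 = 27.4.
x: need Σw·x = 27.4·131 = 3589.4. Existing = 7.0·179 + 8.1·130 + 1.8·107 + 3.6·56 = 2700.2. Remainder 889.2 / 6.9 ≈ 128.87.
y: need Σw·y = 27.4·107 = 2931.8. Existing = 7.0·60 + 8.1·128 + 1.8·41 + 3.6·12 = 1573.8. Remainder 1358.0 / 6.9 ≈ 196.81.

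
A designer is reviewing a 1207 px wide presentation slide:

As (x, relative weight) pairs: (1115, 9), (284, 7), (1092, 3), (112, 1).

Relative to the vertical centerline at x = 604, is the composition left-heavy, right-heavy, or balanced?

Weights sum to 9 + 7 + 3 + 1 = 20.
x: (9·1115 + 7·284 + 3·1092 + 1·112) / 20 = 15411 / 20 ≈ 770.55
770.5 vs midline 604 → right-heavy.

right-heavy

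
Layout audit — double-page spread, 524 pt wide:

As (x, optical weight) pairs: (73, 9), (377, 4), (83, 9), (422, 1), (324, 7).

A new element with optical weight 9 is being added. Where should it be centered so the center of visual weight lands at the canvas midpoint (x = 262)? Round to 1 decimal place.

x ≈ 512.9

After adding the new element, total weight = 9 + 4 + 9 + 1 + 7 + 9 = 39.
x: target moment 39×262 = 10218; current 9·73 + 4·377 + 9·83 + 1·422 + 7·324 = 5602; the new element supplies 4616, so x = 4616/9 ≈ 512.89.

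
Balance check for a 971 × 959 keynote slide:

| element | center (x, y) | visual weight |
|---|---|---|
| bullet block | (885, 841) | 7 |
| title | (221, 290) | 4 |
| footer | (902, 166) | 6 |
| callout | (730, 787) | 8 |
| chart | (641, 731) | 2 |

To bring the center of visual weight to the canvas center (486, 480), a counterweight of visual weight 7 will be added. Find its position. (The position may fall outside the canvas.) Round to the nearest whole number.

With the counterweight, Σw becomes 7 + 4 + 6 + 8 + 2 + 7 = 34.
Along x: (19613 + 7·x) / 34 = 486 (existing moment 7·885 + 4·221 + 6·902 + 8·730 + 2·641 = 19613) ⇒ x = (16524 − 19613) / 7 ≈ -441.29.
Along y: (15801 + 7·y) / 34 = 480 (existing moment 7·841 + 4·290 + 6·166 + 8·787 + 2·731 = 15801) ⇒ y = (16320 − 15801) / 7 ≈ 74.14.

(-441, 74)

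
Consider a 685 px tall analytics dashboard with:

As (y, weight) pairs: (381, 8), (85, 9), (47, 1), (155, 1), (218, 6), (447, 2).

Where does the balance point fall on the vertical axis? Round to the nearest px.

y ≈ 230

Total weight = 8 + 9 + 1 + 1 + 6 + 2 = 27.
Σw·y = 8·381 + 9·85 + 1·47 + 1·155 + 6·218 + 2·447 = 6217, so ȳ = 6217/27 ≈ 230.26.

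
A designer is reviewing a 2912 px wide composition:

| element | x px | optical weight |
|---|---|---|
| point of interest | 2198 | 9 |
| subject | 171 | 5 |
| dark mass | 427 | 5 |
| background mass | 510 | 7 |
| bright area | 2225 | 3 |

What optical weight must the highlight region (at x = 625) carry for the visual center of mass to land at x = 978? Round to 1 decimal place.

Fixed elements: Σw = 9 + 5 + 5 + 7 + 3 = 29, Σw·x = 9·2198 + 5·171 + 5·427 + 7·510 + 3·2225 = 33017.
Set Σw·x/Σw = 978: (33017 + 625w) = 978·(29 + w).
So w = (978·29 − 33017)/(625 − 978) = -4655/-353 ≈ 13.19.

w ≈ 13.2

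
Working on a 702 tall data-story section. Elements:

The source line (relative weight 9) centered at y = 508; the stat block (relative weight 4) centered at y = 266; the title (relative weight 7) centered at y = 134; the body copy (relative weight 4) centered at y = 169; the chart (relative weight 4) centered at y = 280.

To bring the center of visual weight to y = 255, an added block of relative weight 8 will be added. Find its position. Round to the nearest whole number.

With the added block, Σw becomes 9 + 4 + 7 + 4 + 4 + 8 = 36.
Along y: (8370 + 8·y) / 36 = 255 (existing moment 9·508 + 4·266 + 7·134 + 4·169 + 4·280 = 8370) ⇒ y = (9180 − 8370) / 8 ≈ 101.25.

y ≈ 101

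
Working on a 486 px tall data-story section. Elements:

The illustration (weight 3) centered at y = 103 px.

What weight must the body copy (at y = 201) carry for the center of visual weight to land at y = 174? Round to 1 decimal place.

Known: weight 3 with moment 3·103 = 309.
For the centroid to hit 174: (309 + w·201) / (3 + w) = 174.
Rearranging, w·(201 − 174) = 174·3 − 309 = 213, so w ≈ 213/27 = 7.89.

w ≈ 7.9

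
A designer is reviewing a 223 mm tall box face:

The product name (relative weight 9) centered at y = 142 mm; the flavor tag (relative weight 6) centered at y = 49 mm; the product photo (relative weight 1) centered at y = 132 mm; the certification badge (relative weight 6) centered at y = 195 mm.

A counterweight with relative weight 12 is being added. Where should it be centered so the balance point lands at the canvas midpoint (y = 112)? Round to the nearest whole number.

y ≈ 78

After adding the counterweight, total weight = 9 + 6 + 1 + 6 + 12 = 34.
Along y: (2874 + 12·y) / 34 = 112 (existing moment 9·142 + 6·49 + 1·132 + 6·195 = 2874) ⇒ y = (3808 − 2874) / 12 ≈ 77.83.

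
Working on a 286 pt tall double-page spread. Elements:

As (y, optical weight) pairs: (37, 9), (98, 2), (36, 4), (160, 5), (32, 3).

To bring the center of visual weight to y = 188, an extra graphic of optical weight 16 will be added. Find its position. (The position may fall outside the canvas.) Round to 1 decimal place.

With the extra graphic, Σw becomes 9 + 2 + 4 + 5 + 3 + 16 = 39.
y: need Σw·y = 39·188 = 7332. Existing = 9·37 + 2·98 + 4·36 + 5·160 + 3·32 = 1569. Remainder 5763 / 16 ≈ 360.19.

y ≈ 360.2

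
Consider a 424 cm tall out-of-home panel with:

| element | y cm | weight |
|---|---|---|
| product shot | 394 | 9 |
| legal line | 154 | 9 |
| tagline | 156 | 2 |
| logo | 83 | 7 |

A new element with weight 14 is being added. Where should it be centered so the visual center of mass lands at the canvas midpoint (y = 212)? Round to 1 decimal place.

New total weight: (9 + 9 + 2 + 7) + 14 = 41.
Along y: (5825 + 14·y) / 41 = 212 (existing moment 9·394 + 9·154 + 2·156 + 7·83 = 5825) ⇒ y = (8692 − 5825) / 14 ≈ 204.79.

y ≈ 204.8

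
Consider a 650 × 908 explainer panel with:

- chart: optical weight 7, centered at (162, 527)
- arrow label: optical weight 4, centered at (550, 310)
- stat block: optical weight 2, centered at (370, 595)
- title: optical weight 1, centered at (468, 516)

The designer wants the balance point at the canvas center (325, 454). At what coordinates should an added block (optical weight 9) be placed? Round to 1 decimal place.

With the added block, Σw becomes 7 + 4 + 2 + 1 + 9 = 23.
Along x: (4542 + 9·x) / 23 = 325 (existing moment 7·162 + 4·550 + 2·370 + 1·468 = 4542) ⇒ x = (7475 − 4542) / 9 ≈ 325.89.
Along y: (6635 + 9·y) / 23 = 454 (existing moment 7·527 + 4·310 + 2·595 + 1·516 = 6635) ⇒ y = (10442 − 6635) / 9 ≈ 423.00.

(325.9, 423.0)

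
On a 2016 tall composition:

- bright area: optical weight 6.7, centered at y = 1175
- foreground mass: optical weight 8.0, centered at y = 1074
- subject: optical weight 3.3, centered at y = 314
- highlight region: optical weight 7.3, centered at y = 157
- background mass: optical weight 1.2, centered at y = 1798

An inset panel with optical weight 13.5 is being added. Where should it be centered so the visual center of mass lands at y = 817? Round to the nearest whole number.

With the inset panel, Σw becomes 6.7 + 8.0 + 3.3 + 7.3 + 1.2 + 13.5 = 40.0.
Along y: (20804.4 + 13.5·y) / 40.0 = 817 (existing moment 6.7·1175 + 8.0·1074 + 3.3·314 + 7.3·157 + 1.2·1798 = 20804.4) ⇒ y = (32680.0 − 20804.4) / 13.5 ≈ 879.67.

y ≈ 880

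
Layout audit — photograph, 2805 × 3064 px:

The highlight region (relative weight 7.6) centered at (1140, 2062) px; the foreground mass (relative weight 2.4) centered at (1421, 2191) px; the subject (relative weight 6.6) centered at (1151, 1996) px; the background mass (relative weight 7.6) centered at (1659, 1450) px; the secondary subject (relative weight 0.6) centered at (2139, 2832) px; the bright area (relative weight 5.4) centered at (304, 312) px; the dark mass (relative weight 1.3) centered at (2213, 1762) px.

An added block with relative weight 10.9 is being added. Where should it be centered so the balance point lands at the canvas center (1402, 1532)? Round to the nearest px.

New total weight: (7.6 + 2.4 + 6.6 + 7.6 + 0.6 + 5.4 + 1.3) + 10.9 = 42.4.
Along x: (38081.3 + 10.9·x) / 42.4 = 1402 (existing moment 7.6·1140 + 2.4·1421 + 6.6·1151 + 7.6·1659 + 0.6·2139 + 5.4·304 + 1.3·2213 = 38081.3) ⇒ x = (59444.8 − 38081.3) / 10.9 ≈ 1959.95.
Along y: (50797.8 + 10.9·y) / 42.4 = 1532 (existing moment 7.6·2062 + 2.4·2191 + 6.6·1996 + 7.6·1450 + 0.6·2832 + 5.4·312 + 1.3·1762 = 50797.8) ⇒ y = (64956.8 − 50797.8) / 10.9 ≈ 1298.99.

(1960, 1299)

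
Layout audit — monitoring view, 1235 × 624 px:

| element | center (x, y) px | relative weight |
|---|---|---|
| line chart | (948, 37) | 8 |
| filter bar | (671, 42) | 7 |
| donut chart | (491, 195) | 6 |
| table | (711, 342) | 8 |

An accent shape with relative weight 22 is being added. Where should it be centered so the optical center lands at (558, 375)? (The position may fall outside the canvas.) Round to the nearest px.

(343, 665)

With the accent shape, Σw becomes 8 + 7 + 6 + 8 + 22 = 51.
Along x: (20915 + 22·x) / 51 = 558 (existing moment 8·948 + 7·671 + 6·491 + 8·711 = 20915) ⇒ x = (28458 − 20915) / 22 ≈ 342.86.
Along y: (4496 + 22·y) / 51 = 375 (existing moment 8·37 + 7·42 + 6·195 + 8·342 = 4496) ⇒ y = (19125 − 4496) / 22 ≈ 664.95.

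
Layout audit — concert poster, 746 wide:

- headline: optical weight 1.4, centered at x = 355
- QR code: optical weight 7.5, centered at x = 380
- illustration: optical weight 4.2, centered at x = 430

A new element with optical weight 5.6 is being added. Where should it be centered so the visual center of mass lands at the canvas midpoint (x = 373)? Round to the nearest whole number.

With the new element, Σw becomes 1.4 + 7.5 + 4.2 + 5.6 = 18.7.
x: need Σw·x = 18.7·373 = 6975.1. Existing = 1.4·355 + 7.5·380 + 4.2·430 = 5153.0. Remainder 1822.1 / 5.6 ≈ 325.37.

x ≈ 325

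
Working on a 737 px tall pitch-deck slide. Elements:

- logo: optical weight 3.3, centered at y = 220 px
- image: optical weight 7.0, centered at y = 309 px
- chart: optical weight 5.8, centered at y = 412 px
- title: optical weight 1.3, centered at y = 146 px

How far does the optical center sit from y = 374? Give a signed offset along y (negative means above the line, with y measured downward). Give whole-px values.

Weights sum to 3.3 + 7.0 + 5.8 + 1.3 = 17.4.
y: (3.3·220 + 7.0·309 + 5.8·412 + 1.3·146) / 17.4 = 5468.4 / 17.4 ≈ 314.28
Offset from y = 374: 314.28 − 374 ≈ -59.72.

≈ -60 px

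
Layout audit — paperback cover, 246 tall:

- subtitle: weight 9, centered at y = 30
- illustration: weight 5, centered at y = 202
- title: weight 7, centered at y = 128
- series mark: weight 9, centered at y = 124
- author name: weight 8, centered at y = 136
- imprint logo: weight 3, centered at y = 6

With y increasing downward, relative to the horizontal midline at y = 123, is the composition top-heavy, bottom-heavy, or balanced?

Σw = 9 + 5 + 7 + 9 + 8 + 3 = 41.
Σw·y = 4398; ȳ = 4398/41 ≈ 107.27.
Since 107.3 is above (smaller y than) 123, the composition reads top-heavy.

top-heavy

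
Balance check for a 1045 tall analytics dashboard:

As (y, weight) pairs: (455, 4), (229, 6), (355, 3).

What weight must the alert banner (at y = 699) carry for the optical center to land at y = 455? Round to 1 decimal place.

w ≈ 6.8

Fixed elements: Σw = 4 + 6 + 3 = 13, Σw·y = 4·455 + 6·229 + 3·355 = 4259.
For the centroid to hit 455: (4259 + w·699) / (13 + w) = 455.
Solving: w = (455·13 − 4259) / (699 − 455) = 1656 / 244 ≈ 6.79.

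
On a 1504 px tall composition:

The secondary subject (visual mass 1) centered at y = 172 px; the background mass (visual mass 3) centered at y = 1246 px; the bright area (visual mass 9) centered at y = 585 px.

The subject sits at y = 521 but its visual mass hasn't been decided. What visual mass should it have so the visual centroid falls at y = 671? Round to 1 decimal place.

Existing Σw = 13 (1 + 3 + 9); existing moment 1·172 + 3·1246 + 9·585 = 9175.
Balance at y = 671 requires (9175 + w·521) / (13 + w) = 671.
Rearranging, w·(521 − 671) = 671·13 − 9175 = -452, so w ≈ -452/-150 = 3.01.

w ≈ 3.0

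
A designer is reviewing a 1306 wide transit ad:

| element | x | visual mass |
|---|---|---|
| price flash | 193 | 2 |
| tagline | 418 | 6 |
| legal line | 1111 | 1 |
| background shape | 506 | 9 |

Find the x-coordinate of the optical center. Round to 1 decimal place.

Total weight = 2 + 6 + 1 + 9 = 18.
x-moment: 2·193 + 6·418 + 1·1111 + 9·506 = 8559; centroid 8559/18 ≈ 475.50.

x ≈ 475.5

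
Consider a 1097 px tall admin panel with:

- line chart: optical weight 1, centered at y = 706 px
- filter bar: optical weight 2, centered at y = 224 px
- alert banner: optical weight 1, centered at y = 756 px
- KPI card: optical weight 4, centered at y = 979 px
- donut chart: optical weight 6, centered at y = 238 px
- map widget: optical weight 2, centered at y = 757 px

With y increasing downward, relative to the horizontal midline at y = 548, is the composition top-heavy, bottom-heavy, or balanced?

Weights sum to 1 + 2 + 1 + 4 + 6 + 2 = 16.
y: (1·706 + 2·224 + 1·756 + 4·979 + 6·238 + 2·757) / 16 = 8768 / 16 ≈ 548.00
548.00 = 548 exactly: balanced.

balanced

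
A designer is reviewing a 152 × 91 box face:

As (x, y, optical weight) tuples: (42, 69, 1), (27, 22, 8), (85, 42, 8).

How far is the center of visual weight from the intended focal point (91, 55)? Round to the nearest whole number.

≈ 41

Total weight = 1 + 8 + 8 = 17.
x: (1·42 + 8·27 + 8·85) / 17 = 938 / 17 ≈ 55.18
y: (1·69 + 8·22 + 8·42) / 17 = 581 / 17 ≈ 34.18
Relative to (91, 55): Δ = (-35.82, -20.82); |Δ| = √(-35.82² + -20.82²) ≈ 41.44.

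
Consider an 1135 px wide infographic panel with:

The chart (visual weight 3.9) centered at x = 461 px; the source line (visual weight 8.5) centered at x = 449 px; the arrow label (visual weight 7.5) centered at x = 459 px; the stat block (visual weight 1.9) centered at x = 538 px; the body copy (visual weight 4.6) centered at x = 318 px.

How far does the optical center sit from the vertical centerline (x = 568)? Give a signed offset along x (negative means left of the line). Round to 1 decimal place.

≈ -130.8 px

Weights sum to 3.9 + 8.5 + 7.5 + 1.9 + 4.6 = 26.4.
x: (3.9·461 + 8.5·449 + 7.5·459 + 1.9·538 + 4.6·318) / 26.4 = 11541.9 / 26.4 ≈ 437.19
Against x = 568, that's 437.19 − 568 = -130.81.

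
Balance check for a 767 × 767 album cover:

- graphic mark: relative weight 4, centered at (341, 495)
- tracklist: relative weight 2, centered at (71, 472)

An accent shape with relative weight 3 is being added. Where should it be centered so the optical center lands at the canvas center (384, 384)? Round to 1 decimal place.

After adding the accent shape, total weight = 4 + 2 + 3 = 9.
x: target moment 9×384 = 3456; current 4·341 + 2·71 = 1506; the accent shape supplies 1950, so x = 1950/3 ≈ 650.00.
y: target moment 9×384 = 3456; current 4·495 + 2·472 = 2924; the accent shape supplies 532, so y = 532/3 ≈ 177.33.

(650.0, 177.3)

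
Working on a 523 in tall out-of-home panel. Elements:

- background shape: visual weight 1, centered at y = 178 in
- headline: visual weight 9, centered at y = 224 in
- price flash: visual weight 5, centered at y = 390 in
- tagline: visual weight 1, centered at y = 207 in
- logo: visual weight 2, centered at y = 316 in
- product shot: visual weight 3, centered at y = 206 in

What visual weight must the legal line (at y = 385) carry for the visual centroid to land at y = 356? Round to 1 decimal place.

w ≈ 64.7

Existing Σw = 21 (1 + 9 + 5 + 1 + 2 + 3); existing moment 1·178 + 9·224 + 5·390 + 1·207 + 2·316 + 3·206 = 5601.
For the centroid to hit 356: (5601 + w·385) / (21 + w) = 356.
So w = (356·21 − 5601)/(385 − 356) = 1875/29 ≈ 64.66.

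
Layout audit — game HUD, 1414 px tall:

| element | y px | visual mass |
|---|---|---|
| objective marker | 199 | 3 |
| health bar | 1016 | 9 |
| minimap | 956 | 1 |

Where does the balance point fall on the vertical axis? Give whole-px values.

y ≈ 823

Weights sum to 3 + 9 + 1 = 13.
Σw·y = 3·199 + 9·1016 + 1·956 = 10697, so ȳ = 10697/13 ≈ 822.85.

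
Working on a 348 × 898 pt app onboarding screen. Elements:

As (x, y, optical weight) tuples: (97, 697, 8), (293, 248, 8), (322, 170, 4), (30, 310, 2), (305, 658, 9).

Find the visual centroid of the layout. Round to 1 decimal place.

(232.7, 476.8)

Weights sum to 8 + 8 + 4 + 2 + 9 = 31.
Σw·x = 8·97 + 8·293 + 4·322 + 2·30 + 9·305 = 7213, so x̄ = 7213/31 ≈ 232.68.
Σw·y = 8·697 + 8·248 + 4·170 + 2·310 + 9·658 = 14782, so ȳ = 14782/31 ≈ 476.84.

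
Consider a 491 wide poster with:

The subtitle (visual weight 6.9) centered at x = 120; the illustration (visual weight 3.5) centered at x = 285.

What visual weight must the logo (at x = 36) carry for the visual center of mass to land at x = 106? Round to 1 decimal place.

w ≈ 10.3

Fixed elements: Σw = 6.9 + 3.5 = 10.4, Σw·x = 6.9·120 + 3.5·285 = 1825.5.
For the centroid to hit 106: (1825.5 + w·36) / (10.4 + w) = 106.
Rearranging, w·(36 − 106) = 106·10.4 − 1825.5 = -723.1, so w ≈ -723.1/-70 = 10.33.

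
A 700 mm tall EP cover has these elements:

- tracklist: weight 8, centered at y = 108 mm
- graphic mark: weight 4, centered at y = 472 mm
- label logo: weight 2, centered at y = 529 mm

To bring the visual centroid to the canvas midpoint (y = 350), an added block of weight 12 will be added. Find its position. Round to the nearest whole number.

y ≈ 441

After adding the added block, total weight = 8 + 4 + 2 + 12 = 26.
y: need Σw·y = 26·350 = 9100. Existing = 8·108 + 4·472 + 2·529 = 3810. Remainder 5290 / 12 ≈ 440.83.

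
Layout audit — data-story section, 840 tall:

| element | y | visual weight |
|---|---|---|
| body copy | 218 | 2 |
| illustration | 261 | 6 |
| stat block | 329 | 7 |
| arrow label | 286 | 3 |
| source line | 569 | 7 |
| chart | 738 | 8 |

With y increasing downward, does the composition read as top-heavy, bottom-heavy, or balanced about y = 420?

bottom-heavy

Σw = 2 + 6 + 7 + 3 + 7 + 8 = 33.
Σw·y = 15050; ȳ = 15050/33 ≈ 456.06.
456.1 lies below (larger y than) the midline 420, so the layout is bottom-heavy.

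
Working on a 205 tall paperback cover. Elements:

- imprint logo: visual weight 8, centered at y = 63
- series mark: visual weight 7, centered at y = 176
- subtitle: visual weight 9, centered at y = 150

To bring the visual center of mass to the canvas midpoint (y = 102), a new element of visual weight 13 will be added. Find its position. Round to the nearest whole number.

New total weight: (8 + 7 + 9) + 13 = 37.
Along y: (3086 + 13·y) / 37 = 102 (existing moment 8·63 + 7·176 + 9·150 = 3086) ⇒ y = (3774 − 3086) / 13 ≈ 52.92.

y ≈ 53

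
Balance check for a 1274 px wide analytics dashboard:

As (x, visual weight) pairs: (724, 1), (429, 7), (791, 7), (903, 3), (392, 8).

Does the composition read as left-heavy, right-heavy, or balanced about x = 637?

left-heavy

Weights sum to 1 + 7 + 7 + 3 + 8 = 26.
x-moment: 1·724 + 7·429 + 7·791 + 3·903 + 8·392 = 15109; centroid 15109/26 ≈ 581.12.
581.1 vs midline 637 → left-heavy.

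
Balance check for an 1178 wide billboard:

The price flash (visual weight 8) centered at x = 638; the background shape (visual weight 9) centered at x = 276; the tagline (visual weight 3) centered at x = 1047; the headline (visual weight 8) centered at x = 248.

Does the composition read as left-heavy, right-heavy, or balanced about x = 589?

left-heavy

Weights sum to 8 + 9 + 3 + 8 = 28.
x-moment: 8·638 + 9·276 + 3·1047 + 8·248 = 12713; centroid 12713/28 ≈ 454.04.
454.0 vs midline 589 → left-heavy.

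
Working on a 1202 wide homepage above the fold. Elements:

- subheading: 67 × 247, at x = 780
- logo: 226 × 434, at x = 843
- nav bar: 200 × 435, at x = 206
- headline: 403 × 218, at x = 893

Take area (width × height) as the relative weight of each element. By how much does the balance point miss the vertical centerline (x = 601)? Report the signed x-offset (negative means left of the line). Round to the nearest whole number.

≈ 62

Taking area as weight: subheading 67·247 = 16549, logo 226·434 = 98084, nav bar 200·435 = 87000, headline 403·218 = 87854. Sum 289487.
x-moment: 16549·780 + 98084·843 + 87000·206 + 87854·893 = 191968654; centroid 191968654/289487 ≈ 663.13.
Difference: 663.13 − 601 ≈ 62.13.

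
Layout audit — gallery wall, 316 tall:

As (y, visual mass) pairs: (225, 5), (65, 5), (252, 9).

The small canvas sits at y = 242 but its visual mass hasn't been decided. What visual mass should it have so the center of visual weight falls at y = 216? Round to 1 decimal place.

Existing Σw = 19 (5 + 5 + 9); existing moment 5·225 + 5·65 + 9·252 = 3718.
Set Σw·y/Σw = 216: (3718 + 242w) = 216·(19 + w).
Solving: w = (216·19 − 3718) / (242 − 216) = 386 / 26 ≈ 14.85.

w ≈ 14.8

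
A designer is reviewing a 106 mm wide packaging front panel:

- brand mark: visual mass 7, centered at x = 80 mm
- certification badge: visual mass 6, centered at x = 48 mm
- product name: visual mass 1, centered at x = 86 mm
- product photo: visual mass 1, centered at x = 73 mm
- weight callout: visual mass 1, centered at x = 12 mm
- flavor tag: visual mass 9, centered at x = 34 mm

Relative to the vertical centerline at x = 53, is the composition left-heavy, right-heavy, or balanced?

balanced

Total weight = 7 + 6 + 1 + 1 + 1 + 9 = 25.
x: moment 1325 / weight 25 ≈ 53.00
53.00 = 53 exactly: balanced.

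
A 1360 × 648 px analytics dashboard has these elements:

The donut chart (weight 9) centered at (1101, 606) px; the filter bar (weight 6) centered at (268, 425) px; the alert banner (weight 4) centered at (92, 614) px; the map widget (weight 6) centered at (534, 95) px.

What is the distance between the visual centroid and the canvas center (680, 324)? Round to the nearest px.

Total weight = 9 + 6 + 4 + 6 = 25.
Σw·x = 9·1101 + 6·268 + 4·92 + 6·534 = 15089, so x̄ = 15089/25 ≈ 603.56.
Σw·y = 9·606 + 6·425 + 4·614 + 6·95 = 11030, so ȳ = 11030/25 ≈ 441.20.
Relative to (680, 324): Δ = (-76.44, 117.20); |Δ| = √(-76.44² + 117.20²) ≈ 139.92.

≈ 140 px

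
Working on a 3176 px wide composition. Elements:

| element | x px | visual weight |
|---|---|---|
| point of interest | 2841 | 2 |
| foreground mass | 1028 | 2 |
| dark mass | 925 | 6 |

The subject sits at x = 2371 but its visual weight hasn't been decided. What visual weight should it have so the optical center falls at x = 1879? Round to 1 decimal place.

Existing Σw = 10 (2 + 2 + 6); existing moment 2·2841 + 2·1028 + 6·925 = 13288.
Set Σw·x/Σw = 1879: (13288 + 2371w) = 1879·(10 + w).
Rearranging, w·(2371 − 1879) = 1879·10 − 13288 = 5502, so w ≈ 5502/492 = 11.18.

w ≈ 11.2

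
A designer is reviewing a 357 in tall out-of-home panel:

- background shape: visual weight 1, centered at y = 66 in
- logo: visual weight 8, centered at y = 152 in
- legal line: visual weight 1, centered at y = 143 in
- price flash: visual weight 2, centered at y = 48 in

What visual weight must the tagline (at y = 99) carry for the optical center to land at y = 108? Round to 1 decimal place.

w ≈ 25.0

Existing Σw = 12 (1 + 8 + 1 + 2); existing moment 1·66 + 8·152 + 1·143 + 2·48 = 1521.
Balance at y = 108 requires (1521 + w·99) / (12 + w) = 108.
Solving: w = (108·12 − 1521) / (99 − 108) = -225 / -9 ≈ 25.00.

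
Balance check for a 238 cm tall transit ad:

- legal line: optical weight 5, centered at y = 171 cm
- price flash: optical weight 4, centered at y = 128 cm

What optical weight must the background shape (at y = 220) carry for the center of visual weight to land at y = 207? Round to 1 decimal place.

Known weights sum to 5 + 4 = 9; their moment is 5·171 + 4·128 = 1367.
For the centroid to hit 207: (1367 + w·220) / (9 + w) = 207.
So w = (207·9 − 1367)/(220 − 207) = 496/13 ≈ 38.15.

w ≈ 38.2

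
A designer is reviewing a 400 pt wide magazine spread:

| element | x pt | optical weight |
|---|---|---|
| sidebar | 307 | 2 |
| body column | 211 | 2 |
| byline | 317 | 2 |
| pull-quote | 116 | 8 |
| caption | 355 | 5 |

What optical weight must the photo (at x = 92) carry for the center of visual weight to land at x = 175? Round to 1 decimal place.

Existing Σw = 19 (2 + 2 + 2 + 8 + 5); existing moment 2·307 + 2·211 + 2·317 + 8·116 + 5·355 = 4373.
For the centroid to hit 175: (4373 + w·92) / (19 + w) = 175.
So w = (175·19 − 4373)/(92 − 175) = -1048/-83 ≈ 12.63.

w ≈ 12.6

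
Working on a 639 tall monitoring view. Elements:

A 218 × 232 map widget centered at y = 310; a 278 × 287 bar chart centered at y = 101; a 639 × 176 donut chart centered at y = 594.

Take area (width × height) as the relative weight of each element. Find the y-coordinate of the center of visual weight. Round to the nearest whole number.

Areas: map widget 218·232 = 50576, bar chart 278·287 = 79786, donut chart 639·176 = 112464. Total weight = 242826.
Σw·y = 50576·310 + 79786·101 + 112464·594 = 90540562, so ȳ = 90540562/242826 ≈ 372.86.

y ≈ 373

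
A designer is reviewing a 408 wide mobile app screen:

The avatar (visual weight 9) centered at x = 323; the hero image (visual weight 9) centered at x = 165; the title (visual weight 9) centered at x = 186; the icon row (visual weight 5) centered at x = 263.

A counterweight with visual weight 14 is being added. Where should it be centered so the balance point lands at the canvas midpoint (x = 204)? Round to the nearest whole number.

With the counterweight, Σw becomes 9 + 9 + 9 + 5 + 14 = 46.
x: need Σw·x = 46·204 = 9384. Existing = 9·323 + 9·165 + 9·186 + 5·263 = 7381. Remainder 2003 / 14 ≈ 143.07.

x ≈ 143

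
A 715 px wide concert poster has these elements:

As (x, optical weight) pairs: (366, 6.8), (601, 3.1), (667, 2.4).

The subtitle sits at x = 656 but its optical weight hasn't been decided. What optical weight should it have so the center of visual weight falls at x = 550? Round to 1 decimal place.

w ≈ 7.7

Known weights sum to 6.8 + 3.1 + 2.4 = 12.3; their moment is 6.8·366 + 3.1·601 + 2.4·667 = 5952.7.
Set Σw·x/Σw = 550: (5952.7 + 656w) = 550·(12.3 + w).
Rearranging, w·(656 − 550) = 550·12.3 − 5952.7 = 812.3, so w ≈ 812.3/106 = 7.66.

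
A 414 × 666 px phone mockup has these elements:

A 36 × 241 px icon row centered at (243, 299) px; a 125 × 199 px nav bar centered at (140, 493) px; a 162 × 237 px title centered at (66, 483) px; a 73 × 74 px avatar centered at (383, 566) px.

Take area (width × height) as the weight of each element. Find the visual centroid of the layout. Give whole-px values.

Areas: icon row 36·241 = 8676, nav bar 125·199 = 24875, title 162·237 = 38394, avatar 73·74 = 5402. Total weight = 77347.
x-moment: 8676·243 + 24875·140 + 38394·66 + 5402·383 = 10193738; centroid 10193738/77347 ≈ 131.79.
y-moment: 8676·299 + 24875·493 + 38394·483 + 5402·566 = 36459333; centroid 36459333/77347 ≈ 471.37.

(132, 471)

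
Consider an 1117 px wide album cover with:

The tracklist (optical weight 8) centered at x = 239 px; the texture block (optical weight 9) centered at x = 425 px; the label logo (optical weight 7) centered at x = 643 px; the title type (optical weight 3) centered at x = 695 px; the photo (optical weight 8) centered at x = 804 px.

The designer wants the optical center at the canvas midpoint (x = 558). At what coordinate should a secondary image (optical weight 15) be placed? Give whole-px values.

x ≈ 610

With the secondary image, Σw becomes 8 + 9 + 7 + 3 + 8 + 15 = 50.
Along x: (18755 + 15·x) / 50 = 558 (existing moment 8·239 + 9·425 + 7·643 + 3·695 + 8·804 = 18755) ⇒ x = (27900 − 18755) / 15 ≈ 609.67.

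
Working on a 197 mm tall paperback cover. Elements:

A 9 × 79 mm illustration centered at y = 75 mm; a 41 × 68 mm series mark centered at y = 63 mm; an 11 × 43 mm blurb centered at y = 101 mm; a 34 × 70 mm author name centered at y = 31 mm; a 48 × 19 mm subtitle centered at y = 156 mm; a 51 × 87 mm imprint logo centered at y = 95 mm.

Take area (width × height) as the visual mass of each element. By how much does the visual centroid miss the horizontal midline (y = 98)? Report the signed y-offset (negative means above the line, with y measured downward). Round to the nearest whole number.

≈ -20 mm

Areas: illustration 9·79 = 711, series mark 41·68 = 2788, blurb 11·43 = 473, author name 34·70 = 2380, subtitle 48·19 = 912, imprint logo 51·87 = 4437. Total weight = 11701.
y: (711·75 + 2788·63 + 473·101 + 2380·31 + 912·156 + 4437·95) / 11701 = 914309 / 11701 ≈ 78.14
Difference: 78.14 − 98 ≈ -19.86.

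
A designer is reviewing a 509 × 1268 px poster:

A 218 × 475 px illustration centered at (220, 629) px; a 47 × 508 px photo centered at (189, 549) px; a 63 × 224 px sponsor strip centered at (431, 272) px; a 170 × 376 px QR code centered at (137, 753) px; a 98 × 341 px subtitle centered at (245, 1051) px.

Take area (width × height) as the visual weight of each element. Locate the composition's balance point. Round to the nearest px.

Taking area as weight: illustration 218·475 = 103550, photo 47·508 = 23876, sponsor strip 63·224 = 14112, QR code 170·376 = 63920, subtitle 98·341 = 33418. Sum 238876.
x: (103550·220 + 23876·189 + 14112·431 + 63920·137 + 33418·245) / 238876 = 50320286 / 238876 ≈ 210.65
y: (103550·629 + 23876·549 + 14112·272 + 63920·753 + 33418·1051) / 238876 = 165333416 / 238876 ≈ 692.13

(211, 692)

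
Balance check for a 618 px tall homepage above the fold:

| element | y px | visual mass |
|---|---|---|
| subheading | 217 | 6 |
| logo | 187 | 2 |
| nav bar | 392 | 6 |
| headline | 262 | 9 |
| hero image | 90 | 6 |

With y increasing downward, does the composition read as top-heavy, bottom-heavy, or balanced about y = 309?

Total weight = 6 + 2 + 6 + 9 + 6 = 29.
y: (6·217 + 2·187 + 6·392 + 9·262 + 6·90) / 29 = 6926 / 29 ≈ 238.83
238.8 lies above (smaller y than) the midline 309, so the layout is top-heavy.

top-heavy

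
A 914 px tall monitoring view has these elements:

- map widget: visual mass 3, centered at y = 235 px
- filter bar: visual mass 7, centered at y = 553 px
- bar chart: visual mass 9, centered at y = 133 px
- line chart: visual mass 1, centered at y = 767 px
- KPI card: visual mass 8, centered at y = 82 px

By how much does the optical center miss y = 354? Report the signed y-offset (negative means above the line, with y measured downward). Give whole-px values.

Weights sum to 3 + 7 + 9 + 1 + 8 = 28.
y: (3·235 + 7·553 + 9·133 + 1·767 + 8·82) / 28 = 7196 / 28 ≈ 257.00
Difference: 257.00 − 354 ≈ -97.00.

≈ -97 px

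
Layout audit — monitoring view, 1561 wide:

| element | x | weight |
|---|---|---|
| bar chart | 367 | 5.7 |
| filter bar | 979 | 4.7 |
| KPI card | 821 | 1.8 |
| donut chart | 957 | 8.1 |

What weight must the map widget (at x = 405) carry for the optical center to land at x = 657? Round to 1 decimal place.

Known weights sum to 5.7 + 4.7 + 1.8 + 8.1 = 20.3; their moment is 5.7·367 + 4.7·979 + 1.8·821 + 8.1·957 = 15922.7.
For the centroid to hit 657: (15922.7 + w·405) / (20.3 + w) = 657.
Solving: w = (657·20.3 − 15922.7) / (405 − 657) = -2585.6 / -252 ≈ 10.26.

w ≈ 10.3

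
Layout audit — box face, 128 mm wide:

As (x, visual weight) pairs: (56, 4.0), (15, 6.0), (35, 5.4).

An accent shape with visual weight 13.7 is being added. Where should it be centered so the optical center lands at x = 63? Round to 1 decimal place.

x ≈ 97.1

With the accent shape, Σw becomes 4.0 + 6.0 + 5.4 + 13.7 = 29.1.
Along x: (503.0 + 13.7·x) / 29.1 = 63 (existing moment 4.0·56 + 6.0·15 + 5.4·35 = 503.0) ⇒ x = (1833.3 − 503.0) / 13.7 ≈ 97.10.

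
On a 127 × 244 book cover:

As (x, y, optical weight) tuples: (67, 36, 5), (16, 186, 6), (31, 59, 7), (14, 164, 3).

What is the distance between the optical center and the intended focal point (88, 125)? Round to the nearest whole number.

Σw = 5 + 6 + 7 + 3 = 21.
x-moment: 5·67 + 6·16 + 7·31 + 3·14 = 690; centroid 690/21 ≈ 32.86.
y-moment: 5·36 + 6·186 + 7·59 + 3·164 = 2201; centroid 2201/21 ≈ 104.81.
Offset from (88, 125): Δx ≈ -55.14, Δy ≈ -20.19; distance = √(Δx² + Δy²) ≈ 58.72.

≈ 59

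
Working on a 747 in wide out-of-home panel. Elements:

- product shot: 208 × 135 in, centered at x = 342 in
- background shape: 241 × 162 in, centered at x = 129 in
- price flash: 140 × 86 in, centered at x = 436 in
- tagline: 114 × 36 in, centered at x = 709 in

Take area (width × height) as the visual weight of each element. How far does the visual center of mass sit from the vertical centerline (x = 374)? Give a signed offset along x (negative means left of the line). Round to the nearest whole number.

≈ -100 in

Areas → weights: product shot 208·135 = 28080, background shape 241·162 = 39042, price flash 140·86 = 12040, tagline 114·36 = 4104; Σw = 83266.
Σw·x = 28080·342 + 39042·129 + 12040·436 + 4104·709 = 22798954, so x̄ = 22798954/83266 ≈ 273.81.
Difference: 273.81 − 374 ≈ -100.19.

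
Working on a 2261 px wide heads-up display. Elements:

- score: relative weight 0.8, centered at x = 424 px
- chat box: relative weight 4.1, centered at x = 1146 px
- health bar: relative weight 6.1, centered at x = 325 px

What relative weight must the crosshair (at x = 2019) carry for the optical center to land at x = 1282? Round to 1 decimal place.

w ≈ 9.6

Existing Σw = 11.0 (0.8 + 4.1 + 6.1); existing moment 0.8·424 + 4.1·1146 + 6.1·325 = 7020.3.
Set Σw·x/Σw = 1282: (7020.3 + 2019w) = 1282·(11.0 + w).
Rearranging, w·(2019 − 1282) = 1282·11.0 − 7020.3 = 7081.7, so w ≈ 7081.7/737 = 9.61.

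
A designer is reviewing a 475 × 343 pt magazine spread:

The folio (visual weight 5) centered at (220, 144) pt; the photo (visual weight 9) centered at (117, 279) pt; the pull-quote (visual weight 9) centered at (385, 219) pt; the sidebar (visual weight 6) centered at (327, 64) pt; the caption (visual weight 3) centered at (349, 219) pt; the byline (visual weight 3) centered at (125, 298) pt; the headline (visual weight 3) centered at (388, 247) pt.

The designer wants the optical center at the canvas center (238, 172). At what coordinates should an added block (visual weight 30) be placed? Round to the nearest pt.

(201, 127)

With the added block, Σw becomes 5 + 9 + 9 + 6 + 3 + 3 + 3 + 30 = 68.
x: need Σw·x = 68·238 = 16184. Existing = 5·220 + 9·117 + 9·385 + 6·327 + 3·349 + 3·125 + 3·388 = 10166. Remainder 6018 / 30 ≈ 200.60.
y: need Σw·y = 68·172 = 11696. Existing = 5·144 + 9·279 + 9·219 + 6·64 + 3·219 + 3·298 + 3·247 = 7878. Remainder 3818 / 30 ≈ 127.27.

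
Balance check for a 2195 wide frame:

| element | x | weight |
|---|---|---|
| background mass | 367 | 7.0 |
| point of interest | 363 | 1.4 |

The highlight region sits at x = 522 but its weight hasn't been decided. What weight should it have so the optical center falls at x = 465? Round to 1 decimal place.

Fixed elements: Σw = 7.0 + 1.4 = 8.4, Σw·x = 7.0·367 + 1.4·363 = 3077.2.
Set Σw·x/Σw = 465: (3077.2 + 522w) = 465·(8.4 + w).
Solving: w = (465·8.4 − 3077.2) / (522 − 465) = 828.8 / 57 ≈ 14.54.

w ≈ 14.5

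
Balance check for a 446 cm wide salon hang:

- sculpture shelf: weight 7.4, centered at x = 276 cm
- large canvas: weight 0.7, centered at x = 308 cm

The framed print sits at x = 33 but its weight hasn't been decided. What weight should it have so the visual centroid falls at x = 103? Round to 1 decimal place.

Existing Σw = 8.1 (7.4 + 0.7); existing moment 7.4·276 + 0.7·308 = 2258.0.
For the centroid to hit 103: (2258.0 + w·33) / (8.1 + w) = 103.
So w = (103·8.1 − 2258.0)/(33 − 103) = -1423.7/-70 ≈ 20.34.

w ≈ 20.3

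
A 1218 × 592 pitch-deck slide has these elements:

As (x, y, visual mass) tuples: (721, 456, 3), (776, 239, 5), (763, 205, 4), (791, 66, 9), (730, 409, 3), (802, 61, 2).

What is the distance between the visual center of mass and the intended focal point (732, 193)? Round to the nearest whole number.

≈ 39

Σw = 3 + 5 + 4 + 9 + 3 + 2 = 26.
Σw·x = 3·721 + 5·776 + 4·763 + 9·791 + 3·730 + 2·802 = 20008, so x̄ = 20008/26 ≈ 769.54.
Σw·y = 3·456 + 5·239 + 4·205 + 9·66 + 3·409 + 2·61 = 5326, so ȳ = 5326/26 ≈ 204.85.
Offset from (732, 193): Δx ≈ 37.54, Δy ≈ 11.85; distance = √(Δx² + Δy²) ≈ 39.36.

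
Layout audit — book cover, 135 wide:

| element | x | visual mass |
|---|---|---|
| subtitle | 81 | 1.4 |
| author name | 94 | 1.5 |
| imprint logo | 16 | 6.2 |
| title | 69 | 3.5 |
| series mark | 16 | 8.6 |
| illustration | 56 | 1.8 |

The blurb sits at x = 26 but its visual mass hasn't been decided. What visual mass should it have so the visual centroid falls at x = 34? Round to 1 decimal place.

Fixed elements: Σw = 1.4 + 1.5 + 6.2 + 3.5 + 8.6 + 1.8 = 23.0, Σw·x = 1.4·81 + 1.5·94 + 6.2·16 + 3.5·69 + 8.6·16 + 1.8·56 = 833.5.
Balance at x = 34 requires (833.5 + w·26) / (23.0 + w) = 34.
Rearranging, w·(26 − 34) = 34·23.0 − 833.5 = -51.5, so w ≈ -51.5/-8 = 6.44.

w ≈ 6.4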